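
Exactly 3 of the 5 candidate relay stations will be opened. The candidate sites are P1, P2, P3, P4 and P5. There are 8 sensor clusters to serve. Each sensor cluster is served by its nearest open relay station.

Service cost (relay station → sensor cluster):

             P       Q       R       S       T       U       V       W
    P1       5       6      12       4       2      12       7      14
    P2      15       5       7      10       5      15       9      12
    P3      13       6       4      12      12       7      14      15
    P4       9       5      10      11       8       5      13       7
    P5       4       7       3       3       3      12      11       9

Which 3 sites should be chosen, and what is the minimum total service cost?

With exactly 3 open, each sensor cluster uses its cheapest among the chosen.
{P1, P4, P5}: P→P5 4, Q→P4 5, R→P5 3, S→P5 3, T→P1 2, U→P4 5, V→P1 7, W→P4 7. Service cost 36.
{P1, P3, P4}: service cost 39
{P2, P4, P5}: service cost 39
Among all 10 size-3 choices, {P1, P4, P5} is lowest.

Choose P1, P4 and P5; total service cost 36.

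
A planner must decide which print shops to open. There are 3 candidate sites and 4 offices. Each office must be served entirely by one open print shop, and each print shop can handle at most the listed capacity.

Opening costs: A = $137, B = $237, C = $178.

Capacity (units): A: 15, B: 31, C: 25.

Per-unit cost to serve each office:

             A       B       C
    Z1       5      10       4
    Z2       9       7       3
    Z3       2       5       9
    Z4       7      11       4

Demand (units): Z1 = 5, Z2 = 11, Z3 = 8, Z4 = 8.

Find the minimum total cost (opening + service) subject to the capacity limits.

Minimum total cost: 416

Open {A, C}: Z1→C 4·5=20, Z2→C 3·11=33, Z3→A 2·8=16, Z4→C 4·8=32.
Loads: A carries 8/15, C carries 24/25. Service 101; fixed 315; total 416.
Next best feasible plan costs 421.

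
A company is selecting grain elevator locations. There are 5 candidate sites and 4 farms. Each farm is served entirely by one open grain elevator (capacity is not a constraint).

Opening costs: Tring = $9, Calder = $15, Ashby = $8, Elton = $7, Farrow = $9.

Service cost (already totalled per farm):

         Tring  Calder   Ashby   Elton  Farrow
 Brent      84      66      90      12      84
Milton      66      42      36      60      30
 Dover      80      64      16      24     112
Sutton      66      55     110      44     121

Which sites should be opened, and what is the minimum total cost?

For any fixed open set, each farm goes to its cheapest open site; total = fixed + service.
{Ashby, Elton}: Brent→Elton 12, Milton→Ashby 36, Dover→Ashby 16, Sutton→Elton 44. Service 108; fixed 15; total 123.
{Ashby, Elton, Farrow}: service 102 + fixed 24 = 126
{Elton, Farrow}: Brent→Elton 12, Milton→Farrow 30, Dover→Elton 24, Sutton→Elton 44. Service 110; fixed 16; total 126.
{Tring, Calder, Ashby, Elton, Farrow}: Brent→Elton 12, Milton→Farrow 30, Dover→Ashby 16, Sutton→Elton 44. Service 102; fixed 48; total 150.
No other subset beats 123.

Open Ashby and Elton; minimum total cost 123.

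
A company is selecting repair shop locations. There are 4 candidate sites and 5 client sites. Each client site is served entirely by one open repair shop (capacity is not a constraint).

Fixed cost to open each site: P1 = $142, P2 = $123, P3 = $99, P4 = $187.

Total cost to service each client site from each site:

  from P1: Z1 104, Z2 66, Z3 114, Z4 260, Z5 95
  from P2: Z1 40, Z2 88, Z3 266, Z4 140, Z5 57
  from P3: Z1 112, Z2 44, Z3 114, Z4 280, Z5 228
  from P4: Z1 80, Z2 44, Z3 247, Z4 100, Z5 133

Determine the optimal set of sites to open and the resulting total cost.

Open P2 and P3; minimum total cost 617.

For any fixed open set, each client site goes to its cheapest open site; total = fixed + service.
{P2, P3}: Z1→P2 40, Z2→P3 44, Z3→P3 114, Z4→P2 140, Z5→P2 57. Service 395; fixed 222; total 617.
{P1, P2}: service 417 + fixed 265 = 682
{P2}: service 591 + fixed 123 = 714
{P1, P2, P3, P4}: service 355 + fixed 551 = 906
No other subset beats 617.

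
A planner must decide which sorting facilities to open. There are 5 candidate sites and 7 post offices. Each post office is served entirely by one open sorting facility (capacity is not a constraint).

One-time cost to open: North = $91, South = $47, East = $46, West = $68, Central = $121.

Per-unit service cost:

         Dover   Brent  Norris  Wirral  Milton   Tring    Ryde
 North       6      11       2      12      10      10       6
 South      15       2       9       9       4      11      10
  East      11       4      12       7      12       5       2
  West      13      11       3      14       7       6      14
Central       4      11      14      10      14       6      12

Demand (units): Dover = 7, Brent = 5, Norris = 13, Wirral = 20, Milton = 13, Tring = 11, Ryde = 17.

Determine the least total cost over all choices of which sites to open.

For any fixed open set, each post office goes to its cheapest open site; total = fixed + service.
{North, South, East}: Dover→North 6·7=42, Brent→South 2·5=10, Norris→North 2·13=26, Wirral→East 7·20=140, Milton→South 4·13=52, Tring→East 5·11=55, Ryde→East 2·17=34. Service 359; fixed 184; total 543.
{South, East, West}: service 407 + fixed 161 = 568
{East, West}: Dover→East 11·7=77, Brent→East 4·5=20, Norris→West 3·13=39, Wirral→East 7·20=140, Milton→West 7·13=91, Tring→East 5·11=55, Ryde→East 2·17=34. Service 456; fixed 114; total 570.
{North, South, East, West, Central}: Dover→Central 4·7=28, Brent→South 2·5=10, Norris→North 2·13=26, Wirral→East 7·20=140, Milton→South 4·13=52, Tring→East 5·11=55, Ryde→East 2·17=34. Service 345; fixed 373; total 718.
No other subset beats 543.

Minimum total cost: 543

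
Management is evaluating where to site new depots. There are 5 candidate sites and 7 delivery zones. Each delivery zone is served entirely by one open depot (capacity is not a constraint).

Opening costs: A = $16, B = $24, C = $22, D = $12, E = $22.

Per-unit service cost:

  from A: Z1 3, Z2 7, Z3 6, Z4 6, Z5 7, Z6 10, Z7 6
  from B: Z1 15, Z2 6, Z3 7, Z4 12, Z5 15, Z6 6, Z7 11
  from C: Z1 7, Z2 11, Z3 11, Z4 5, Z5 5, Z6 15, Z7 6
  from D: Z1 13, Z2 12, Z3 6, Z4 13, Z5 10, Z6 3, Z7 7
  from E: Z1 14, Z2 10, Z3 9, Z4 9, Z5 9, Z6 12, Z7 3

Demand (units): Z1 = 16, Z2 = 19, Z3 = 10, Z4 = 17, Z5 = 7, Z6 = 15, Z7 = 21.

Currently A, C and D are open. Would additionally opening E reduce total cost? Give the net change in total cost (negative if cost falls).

Yes — net change −41 (cost falls by 41).

Current service cost with {A, C, D}: 532.
Adding E: each delivery zone re-picks its cheapest; new service cost 469, saving 63.
Extra fixed cost: 22. Net change = 22 − 63 = -41.
(Totals: 582 → 541.)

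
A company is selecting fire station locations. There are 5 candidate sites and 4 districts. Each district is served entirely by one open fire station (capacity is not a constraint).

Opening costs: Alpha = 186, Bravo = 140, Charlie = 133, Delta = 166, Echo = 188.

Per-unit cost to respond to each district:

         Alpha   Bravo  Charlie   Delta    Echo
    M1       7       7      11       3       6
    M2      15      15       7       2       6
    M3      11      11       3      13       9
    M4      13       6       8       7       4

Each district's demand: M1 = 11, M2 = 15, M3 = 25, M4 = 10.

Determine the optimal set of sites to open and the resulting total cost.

For any fixed open set, each district goes to its cheapest open site; total = fixed + service.
{Charlie, Delta}: M1→Delta 3·11=33, M2→Delta 2·15=30, M3→Charlie 3·25=75, M4→Delta 7·10=70. Service 208; fixed 299; total 507.
{Charlie}: service 381 + fixed 133 = 514
{Bravo, Charlie}: M1→Bravo 7·11=77, M2→Charlie 7·15=105, M3→Charlie 3·25=75, M4→Bravo 6·10=60. Service 317; fixed 273; total 590.
{Alpha, Bravo, Charlie, Delta, Echo}: M1→Delta 3·11=33, M2→Delta 2·15=30, M3→Charlie 3·25=75, M4→Echo 4·10=40. Service 178; fixed 813; total 991.
No other subset beats 507.

Open Charlie and Delta; minimum total cost 507.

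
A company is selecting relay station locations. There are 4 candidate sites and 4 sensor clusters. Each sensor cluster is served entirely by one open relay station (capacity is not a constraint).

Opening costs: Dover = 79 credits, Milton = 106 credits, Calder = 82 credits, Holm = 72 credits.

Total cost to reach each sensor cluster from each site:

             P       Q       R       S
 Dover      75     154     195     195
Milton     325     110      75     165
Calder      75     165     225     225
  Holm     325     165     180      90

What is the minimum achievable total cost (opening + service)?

Minimum total cost: 607

For any fixed open set, each sensor cluster goes to its cheapest open site; total = fixed + service.
{Dover, Milton, Holm}: P→Dover 75, Q→Milton 110, R→Milton 75, S→Holm 90. Service 350; fixed 257; total 607.
{Dover, Milton}: service 425 + fixed 185 = 610
{Milton, Calder, Holm}: P→Calder 75, Q→Milton 110, R→Milton 75, S→Holm 90. Service 350; fixed 260; total 610.
{Dover, Milton, Calder, Holm}: service 350 + fixed 339 = 689
No other subset beats 607.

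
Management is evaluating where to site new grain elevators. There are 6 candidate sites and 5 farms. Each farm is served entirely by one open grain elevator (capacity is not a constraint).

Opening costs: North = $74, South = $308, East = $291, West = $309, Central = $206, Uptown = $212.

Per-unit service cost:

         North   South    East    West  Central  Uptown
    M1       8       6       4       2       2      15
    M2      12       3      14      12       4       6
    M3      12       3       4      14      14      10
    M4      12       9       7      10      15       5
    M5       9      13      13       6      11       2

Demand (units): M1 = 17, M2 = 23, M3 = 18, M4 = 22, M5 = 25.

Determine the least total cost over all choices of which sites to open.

Minimum total cost: 884

For any fixed open set, each farm goes to its cheapest open site; total = fixed + service.
{Central, Uptown}: M1→Central 2·17=34, M2→Central 4·23=92, M3→Uptown 10·18=180, M4→Uptown 5·22=110, M5→Uptown 2·25=50. Service 466; fixed 418; total 884.
{North, Uptown}: M1→North 8·17=136, M2→Uptown 6·23=138, M3→Uptown 10·18=180, M4→Uptown 5·22=110, M5→Uptown 2·25=50. Service 614; fixed 286; total 900.
{South, Uptown}: M1→South 6·17=102, M2→South 3·23=69, M3→South 3·18=54, M4→Uptown 5·22=110, M5→Uptown 2·25=50. Service 385; fixed 520; total 905.
{North, South, East, West, Central, Uptown}: service 317 + fixed 1400 = 1717
No other subset beats 884.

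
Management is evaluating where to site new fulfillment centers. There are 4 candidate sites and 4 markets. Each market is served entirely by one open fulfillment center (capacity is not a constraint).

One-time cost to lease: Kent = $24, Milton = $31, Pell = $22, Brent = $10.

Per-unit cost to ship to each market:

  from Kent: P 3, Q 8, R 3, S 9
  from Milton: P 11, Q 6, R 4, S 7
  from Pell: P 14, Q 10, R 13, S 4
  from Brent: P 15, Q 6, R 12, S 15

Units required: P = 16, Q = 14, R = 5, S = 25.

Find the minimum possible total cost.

For any fixed open set, each market goes to its cheapest open site; total = fixed + service.
{Kent, Pell, Brent}: P→Kent 3·16=48, Q→Brent 6·14=84, R→Kent 3·5=15, S→Pell 4·25=100. Service 247; fixed 56; total 303.
{Kent, Pell}: P→Kent 3·16=48, Q→Kent 8·14=112, R→Kent 3·5=15, S→Pell 4·25=100. Service 275; fixed 46; total 321.
{Kent, Milton, Pell}: service 247 + fixed 77 = 324
{Kent, Milton, Pell, Brent}: service 247 + fixed 87 = 334
No other subset beats 303.

Minimum total cost: 303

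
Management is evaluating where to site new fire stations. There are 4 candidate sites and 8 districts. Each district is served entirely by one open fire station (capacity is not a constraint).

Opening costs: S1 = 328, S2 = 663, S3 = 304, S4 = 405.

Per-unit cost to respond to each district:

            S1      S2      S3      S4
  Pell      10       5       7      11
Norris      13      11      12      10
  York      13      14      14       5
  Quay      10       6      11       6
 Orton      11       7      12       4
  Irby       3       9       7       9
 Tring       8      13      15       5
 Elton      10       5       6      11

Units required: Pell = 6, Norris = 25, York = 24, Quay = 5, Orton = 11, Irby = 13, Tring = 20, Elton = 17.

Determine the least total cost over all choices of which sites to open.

For any fixed open set, each district goes to its cheapest open site; total = fixed + service.
{S4}: Pell→S4 11·6=66, Norris→S4 10·25=250, York→S4 5·24=120, Quay→S4 6·5=30, Orton→S4 4·11=44, Irby→S4 9·13=117, Tring→S4 5·20=100, Elton→S4 11·17=187. Service 914; fixed 405; total 1319.
{S3, S4}: service 779 + fixed 709 = 1488
{S1, S4}: service 813 + fixed 733 = 1546
{S1, S2, S3, S4}: Pell→S2 5·6=30, Norris→S4 10·25=250, York→S4 5·24=120, Quay→S2 6·5=30, Orton→S4 4·11=44, Irby→S1 3·13=39, Tring→S4 5·20=100, Elton→S2 5·17=85. Service 698; fixed 1700; total 2398.
(All 15 nonempty subsets were checked; S4 only is lowest.)

Minimum total cost: 1319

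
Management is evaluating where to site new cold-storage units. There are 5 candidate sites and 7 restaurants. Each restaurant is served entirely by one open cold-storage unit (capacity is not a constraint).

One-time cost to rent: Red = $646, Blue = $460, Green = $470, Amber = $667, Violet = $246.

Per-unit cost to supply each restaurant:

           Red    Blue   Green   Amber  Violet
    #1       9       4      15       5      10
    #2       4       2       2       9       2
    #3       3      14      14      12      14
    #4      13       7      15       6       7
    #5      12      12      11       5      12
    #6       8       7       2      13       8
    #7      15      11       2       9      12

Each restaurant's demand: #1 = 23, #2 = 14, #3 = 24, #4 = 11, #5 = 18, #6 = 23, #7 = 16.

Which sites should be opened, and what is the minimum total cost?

For any fixed open set, each restaurant goes to its cheapest open site; total = fixed + service.
{Violet}: #1→Violet 10·23=230, #2→Violet 2·14=28, #3→Violet 14·24=336, #4→Violet 7·11=77, #5→Violet 12·18=216, #6→Violet 8·23=184, #7→Violet 12·16=192. Service 1263; fixed 246; total 1509.
{Blue}: service 1086 + fixed 460 = 1546
{Green}: #1→Green 15·23=345, #2→Green 2·14=28, #3→Green 14·24=336, #4→Green 15·11=165, #5→Green 11·18=198, #6→Green 2·23=46, #7→Green 2·16=32. Service 1150; fixed 470; total 1620.
{Red, Blue, Green, Amber, Violet}: service 426 + fixed 2489 = 2915
No other subset beats 1509.

Open Violet only; minimum total cost 1509.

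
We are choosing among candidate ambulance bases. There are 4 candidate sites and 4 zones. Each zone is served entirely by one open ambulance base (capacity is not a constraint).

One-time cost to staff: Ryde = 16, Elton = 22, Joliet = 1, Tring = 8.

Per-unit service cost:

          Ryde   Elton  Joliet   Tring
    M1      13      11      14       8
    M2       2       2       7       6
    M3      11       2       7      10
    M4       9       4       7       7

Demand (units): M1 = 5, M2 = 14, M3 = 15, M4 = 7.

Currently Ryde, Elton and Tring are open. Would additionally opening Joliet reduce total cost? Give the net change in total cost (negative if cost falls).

Current service cost with {Ryde, Elton, Tring}: 126.
Adding Joliet: each zone re-picks its cheapest; new service cost 126, saving 0.
Extra fixed cost: 1. Net change = 1 − 0 = 1.
(Totals: 172 → 173.)

No — net change +1 (cost rises by 1).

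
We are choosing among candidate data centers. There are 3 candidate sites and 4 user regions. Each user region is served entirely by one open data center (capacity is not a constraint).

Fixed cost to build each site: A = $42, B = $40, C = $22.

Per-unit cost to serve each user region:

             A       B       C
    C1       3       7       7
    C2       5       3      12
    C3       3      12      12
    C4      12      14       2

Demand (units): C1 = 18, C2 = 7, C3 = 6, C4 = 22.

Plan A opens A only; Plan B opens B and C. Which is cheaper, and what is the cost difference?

Plan A: {A}: C1→A 3·18=54, C2→A 5·7=35, C3→A 3·6=18, C4→A 12·22=264. Service 371; fixed 42; total 413.
Plan B: {B, C}: C1→B 7·18=126, C2→B 3·7=21, C3→B 12·6=72, C4→C 2·22=44. Service 263; fixed 62; total 325.
Difference: |413 − 325| = 88.

Plan B is cheaper by 88.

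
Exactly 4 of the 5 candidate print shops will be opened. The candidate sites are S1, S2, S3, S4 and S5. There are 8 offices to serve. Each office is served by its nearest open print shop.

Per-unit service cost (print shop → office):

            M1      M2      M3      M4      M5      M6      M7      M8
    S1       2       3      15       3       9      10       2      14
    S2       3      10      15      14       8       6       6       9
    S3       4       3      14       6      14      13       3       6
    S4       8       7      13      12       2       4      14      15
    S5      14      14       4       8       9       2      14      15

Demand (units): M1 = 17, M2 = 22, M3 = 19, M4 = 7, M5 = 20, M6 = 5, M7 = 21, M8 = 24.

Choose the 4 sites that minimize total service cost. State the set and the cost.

Choose S1, S3, S4 and S5; total service cost 433.

With exactly 4 open, each office uses its cheapest among the chosen.
{S1, S3, S4, S5}: M1→S1 2·17=34, M2→S1 3·22=66, M3→S5 4·19=76, M4→S1 3·7=21, M5→S4 2·20=40, M6→S5 2·5=10, M7→S1 2·21=42, M8→S3 6·24=144. Service cost 433.
{S2, S3, S4, S5}: service cost 492
{S1, S2, S4, S5}: service cost 505
Among all 5 size-4 choices, {S1, S3, S4, S5} is lowest.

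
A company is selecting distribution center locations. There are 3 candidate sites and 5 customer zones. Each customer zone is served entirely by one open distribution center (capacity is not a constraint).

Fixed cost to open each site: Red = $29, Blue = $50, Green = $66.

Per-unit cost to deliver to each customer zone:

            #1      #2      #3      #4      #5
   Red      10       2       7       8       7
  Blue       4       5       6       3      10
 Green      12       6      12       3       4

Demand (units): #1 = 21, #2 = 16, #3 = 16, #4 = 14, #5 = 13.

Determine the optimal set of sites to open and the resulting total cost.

Open Red and Blue; minimum total cost 424.

For any fixed open set, each customer zone goes to its cheapest open site; total = fixed + service.
{Red, Blue}: #1→Blue 4·21=84, #2→Red 2·16=32, #3→Blue 6·16=96, #4→Blue 3·14=42, #5→Red 7·13=91. Service 345; fixed 79; total 424.
{Red, Blue, Green}: #1→Blue 4·21=84, #2→Red 2·16=32, #3→Blue 6·16=96, #4→Blue 3·14=42, #5→Green 4·13=52. Service 306; fixed 145; total 451.
{Blue, Green}: #1→Blue 4·21=84, #2→Blue 5·16=80, #3→Blue 6·16=96, #4→Blue 3·14=42, #5→Green 4·13=52. Service 354; fixed 116; total 470.
{Red}: service 557 + fixed 29 = 586
No other subset beats 424.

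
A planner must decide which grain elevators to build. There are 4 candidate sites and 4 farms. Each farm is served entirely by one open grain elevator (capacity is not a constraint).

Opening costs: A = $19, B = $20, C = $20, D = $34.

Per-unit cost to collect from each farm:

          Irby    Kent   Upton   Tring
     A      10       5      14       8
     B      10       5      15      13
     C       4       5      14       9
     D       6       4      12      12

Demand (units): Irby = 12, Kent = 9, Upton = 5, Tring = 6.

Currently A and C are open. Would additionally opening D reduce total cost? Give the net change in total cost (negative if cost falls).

Current service cost with {A, C}: 211.
Adding D: each farm re-picks its cheapest; new service cost 192, saving 19.
Extra fixed cost: 34. Net change = 34 − 19 = 15.
(Totals: 250 → 265.)

No — net change +15 (cost rises by 15).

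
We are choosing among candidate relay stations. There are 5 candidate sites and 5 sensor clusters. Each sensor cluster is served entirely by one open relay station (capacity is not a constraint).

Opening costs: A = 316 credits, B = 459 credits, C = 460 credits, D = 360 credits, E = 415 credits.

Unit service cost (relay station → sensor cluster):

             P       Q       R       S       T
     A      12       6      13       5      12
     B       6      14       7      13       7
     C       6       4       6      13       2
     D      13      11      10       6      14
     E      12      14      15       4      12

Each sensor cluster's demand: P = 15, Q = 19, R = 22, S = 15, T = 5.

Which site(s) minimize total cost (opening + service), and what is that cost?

Open C only; minimum total cost 963.

For any fixed open set, each sensor cluster goes to its cheapest open site; total = fixed + service.
{C}: P→C 6·15=90, Q→C 4·19=76, R→C 6·22=132, S→C 13·15=195, T→C 2·5=10. Service 503; fixed 460; total 963.
{A}: service 715 + fixed 316 = 1031
{D}: service 784 + fixed 360 = 1144
{A, B, C, D, E}: P→B 6·15=90, Q→C 4·19=76, R→C 6·22=132, S→E 4·15=60, T→C 2·5=10. Service 368; fixed 2010; total 2378.
No other subset beats 963.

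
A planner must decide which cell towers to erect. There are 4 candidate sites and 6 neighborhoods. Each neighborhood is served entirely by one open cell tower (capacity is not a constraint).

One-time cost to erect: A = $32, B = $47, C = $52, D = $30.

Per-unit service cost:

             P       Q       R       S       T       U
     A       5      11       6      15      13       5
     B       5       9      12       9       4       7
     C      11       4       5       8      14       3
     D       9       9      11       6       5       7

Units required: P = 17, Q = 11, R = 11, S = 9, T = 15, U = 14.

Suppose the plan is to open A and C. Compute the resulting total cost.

Total cost: 577

Each neighborhood is assigned to its cheapest site among the open ones.
{A, C}: P→A 5·17=85, Q→C 4·11=44, R→C 5·11=55, S→C 8·9=72, T→A 13·15=195, U→C 3·14=42. Service 493; fixed 84; total 577.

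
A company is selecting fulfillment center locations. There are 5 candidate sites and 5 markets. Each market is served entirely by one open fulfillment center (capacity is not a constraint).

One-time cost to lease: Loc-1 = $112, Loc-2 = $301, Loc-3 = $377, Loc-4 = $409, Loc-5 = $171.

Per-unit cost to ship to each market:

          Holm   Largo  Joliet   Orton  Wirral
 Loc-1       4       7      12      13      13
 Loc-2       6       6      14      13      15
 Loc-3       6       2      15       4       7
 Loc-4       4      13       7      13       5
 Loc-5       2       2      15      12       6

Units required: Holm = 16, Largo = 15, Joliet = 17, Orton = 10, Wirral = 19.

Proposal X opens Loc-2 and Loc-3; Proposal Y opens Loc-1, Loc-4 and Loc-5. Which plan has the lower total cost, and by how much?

Proposal X: {Loc-2, Loc-3}: Holm→Loc-2 6·16=96, Largo→Loc-3 2·15=30, Joliet→Loc-2 14·17=238, Orton→Loc-3 4·10=40, Wirral→Loc-3 7·19=133. Service 537; fixed 678; total 1215.
Proposal Y: {Loc-1, Loc-4, Loc-5}: Holm→Loc-5 2·16=32, Largo→Loc-5 2·15=30, Joliet→Loc-4 7·17=119, Orton→Loc-5 12·10=120, Wirral→Loc-4 5·19=95. Service 396; fixed 692; total 1088.
Difference: |1215 − 1088| = 127.

Proposal Y is cheaper by 127.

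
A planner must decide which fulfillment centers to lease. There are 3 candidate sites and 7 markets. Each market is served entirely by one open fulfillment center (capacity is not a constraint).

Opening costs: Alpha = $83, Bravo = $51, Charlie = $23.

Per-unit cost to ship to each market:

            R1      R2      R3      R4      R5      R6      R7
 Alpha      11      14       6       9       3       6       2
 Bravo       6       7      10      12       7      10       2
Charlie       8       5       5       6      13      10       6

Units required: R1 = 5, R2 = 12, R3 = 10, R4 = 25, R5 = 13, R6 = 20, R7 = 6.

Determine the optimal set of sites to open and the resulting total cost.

Open Alpha and Charlie; minimum total cost 577.

For any fixed open set, each market goes to its cheapest open site; total = fixed + service.
{Alpha, Charlie}: R1→Charlie 8·5=40, R2→Charlie 5·12=60, R3→Charlie 5·10=50, R4→Charlie 6·25=150, R5→Alpha 3·13=39, R6→Alpha 6·20=120, R7→Alpha 2·6=12. Service 471; fixed 106; total 577.
{Alpha, Bravo, Charlie}: R1→Bravo 6·5=30, R2→Charlie 5·12=60, R3→Charlie 5·10=50, R4→Charlie 6·25=150, R5→Alpha 3·13=39, R6→Alpha 6·20=120, R7→Alpha 2·6=12. Service 461; fixed 157; total 618.
{Bravo, Charlie}: R1→Bravo 6·5=30, R2→Charlie 5·12=60, R3→Charlie 5·10=50, R4→Charlie 6·25=150, R5→Bravo 7·13=91, R6→Bravo 10·20=200, R7→Bravo 2·6=12. Service 593; fixed 74; total 667.
{Charlie}: R1→Charlie 8·5=40, R2→Charlie 5·12=60, R3→Charlie 5·10=50, R4→Charlie 6·25=150, R5→Charlie 13·13=169, R6→Charlie 10·20=200, R7→Charlie 6·6=36. Service 705; fixed 23; total 728.
No other subset beats 577.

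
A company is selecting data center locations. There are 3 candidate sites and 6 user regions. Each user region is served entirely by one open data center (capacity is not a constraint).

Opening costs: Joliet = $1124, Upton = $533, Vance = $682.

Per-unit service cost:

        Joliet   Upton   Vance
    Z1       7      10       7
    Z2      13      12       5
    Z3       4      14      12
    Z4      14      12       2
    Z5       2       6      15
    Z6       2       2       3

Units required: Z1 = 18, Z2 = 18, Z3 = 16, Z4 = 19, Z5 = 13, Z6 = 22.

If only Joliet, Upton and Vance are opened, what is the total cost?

Each user region is assigned to its cheapest site among the open ones.
{Joliet, Upton, Vance}: Z1→Joliet 7·18=126, Z2→Vance 5·18=90, Z3→Joliet 4·16=64, Z4→Vance 2·19=38, Z5→Joliet 2·13=26, Z6→Joliet 2·22=44. Service 388; fixed 2339; total 2727.

Total cost: 2727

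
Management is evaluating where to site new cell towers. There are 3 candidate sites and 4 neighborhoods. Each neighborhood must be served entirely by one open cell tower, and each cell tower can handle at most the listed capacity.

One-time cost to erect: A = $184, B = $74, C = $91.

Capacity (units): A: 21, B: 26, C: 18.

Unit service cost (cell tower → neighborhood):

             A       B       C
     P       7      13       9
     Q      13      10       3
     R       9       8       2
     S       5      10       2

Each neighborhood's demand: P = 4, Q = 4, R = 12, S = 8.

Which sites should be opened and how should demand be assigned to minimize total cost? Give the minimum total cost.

Open {B, C}: P→C 9·4=36, Q→C 3·4=12, R→B 8·12=96, S→C 2·8=16.
Loads: B carries 12/26, C carries 16/18. Service 160; fixed 165; total 325.
Next best feasible plan costs 333.

Minimum total cost: 325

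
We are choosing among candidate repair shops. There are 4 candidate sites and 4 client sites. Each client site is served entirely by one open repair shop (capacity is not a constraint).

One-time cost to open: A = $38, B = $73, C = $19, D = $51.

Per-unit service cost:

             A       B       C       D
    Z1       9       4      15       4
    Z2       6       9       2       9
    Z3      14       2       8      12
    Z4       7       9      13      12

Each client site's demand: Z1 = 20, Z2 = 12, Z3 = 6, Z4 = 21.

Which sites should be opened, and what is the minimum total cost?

Open A, B and C; minimum total cost 393.

For any fixed open set, each client site goes to its cheapest open site; total = fixed + service.
{A, B, C}: Z1→B 4·20=80, Z2→C 2·12=24, Z3→B 2·6=12, Z4→A 7·21=147. Service 263; fixed 130; total 393.
{B, C}: Z1→B 4·20=80, Z2→C 2·12=24, Z3→B 2·6=12, Z4→B 9·21=189. Service 305; fixed 92; total 397.
{A, C, D}: service 299 + fixed 108 = 407
{A, B, C, D}: service 263 + fixed 181 = 444
No other subset beats 393.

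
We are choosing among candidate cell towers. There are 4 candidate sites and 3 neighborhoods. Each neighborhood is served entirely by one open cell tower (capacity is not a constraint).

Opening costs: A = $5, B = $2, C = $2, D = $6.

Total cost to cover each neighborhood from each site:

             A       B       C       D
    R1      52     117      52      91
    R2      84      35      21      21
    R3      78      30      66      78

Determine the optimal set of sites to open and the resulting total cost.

Open B and C; minimum total cost 107.

For any fixed open set, each neighborhood goes to its cheapest open site; total = fixed + service.
{B, C}: R1→C 52, R2→C 21, R3→B 30. Service 103; fixed 4; total 107.
{A, B, C}: service 103 + fixed 9 = 112
{B, C, D}: R1→C 52, R2→C 21, R3→B 30. Service 103; fixed 10; total 113.
{A, B, C, D}: service 103 + fixed 15 = 118
No other subset beats 107.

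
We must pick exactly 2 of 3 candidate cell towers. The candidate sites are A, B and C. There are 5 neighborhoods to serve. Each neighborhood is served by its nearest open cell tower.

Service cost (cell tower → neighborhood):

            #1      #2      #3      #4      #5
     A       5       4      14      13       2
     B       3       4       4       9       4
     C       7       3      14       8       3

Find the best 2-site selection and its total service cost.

With exactly 2 open, each neighborhood uses its cheapest among the chosen.
{B, C}: #1→B 3, #2→C 3, #3→B 4, #4→C 8, #5→C 3. Service cost 21.
{A, B}: service cost 22
{A, C}: service cost 32
Among all 3 size-2 choices, {B, C} is lowest.

Choose B and C; total service cost 21.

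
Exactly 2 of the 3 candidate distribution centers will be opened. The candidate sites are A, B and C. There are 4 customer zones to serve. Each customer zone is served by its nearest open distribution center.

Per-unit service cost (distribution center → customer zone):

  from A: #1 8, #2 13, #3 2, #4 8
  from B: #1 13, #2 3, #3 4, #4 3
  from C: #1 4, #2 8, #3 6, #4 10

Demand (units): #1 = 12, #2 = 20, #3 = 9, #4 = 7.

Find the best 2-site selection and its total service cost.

Choose B and C; total service cost 165.

With exactly 2 open, each customer zone uses its cheapest among the chosen.
{B, C}: #1→C 4·12=48, #2→B 3·20=60, #3→B 4·9=36, #4→B 3·7=21. Service cost 165.
{A, B}: service cost 195
{A, C}: service cost 282
Among all 3 size-2 choices, {B, C} is lowest.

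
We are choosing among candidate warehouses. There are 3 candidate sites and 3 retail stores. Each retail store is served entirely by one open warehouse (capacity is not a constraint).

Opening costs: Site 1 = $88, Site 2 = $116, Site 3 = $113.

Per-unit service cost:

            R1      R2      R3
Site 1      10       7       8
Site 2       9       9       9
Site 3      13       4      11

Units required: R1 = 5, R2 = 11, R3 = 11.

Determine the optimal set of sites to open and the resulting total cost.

For any fixed open set, each retail store goes to its cheapest open site; total = fixed + service.
{Site 1}: R1→Site 1 10·5=50, R2→Site 1 7·11=77, R3→Site 1 8·11=88. Service 215; fixed 88; total 303.
{Site 3}: R1→Site 3 13·5=65, R2→Site 3 4·11=44, R3→Site 3 11·11=121. Service 230; fixed 113; total 343.
{Site 2}: R1→Site 2 9·5=45, R2→Site 2 9·11=99, R3→Site 2 9·11=99. Service 243; fixed 116; total 359.
{Site 1, Site 2, Site 3}: service 177 + fixed 317 = 494
No other subset beats 303.

Open Site 1 only; minimum total cost 303.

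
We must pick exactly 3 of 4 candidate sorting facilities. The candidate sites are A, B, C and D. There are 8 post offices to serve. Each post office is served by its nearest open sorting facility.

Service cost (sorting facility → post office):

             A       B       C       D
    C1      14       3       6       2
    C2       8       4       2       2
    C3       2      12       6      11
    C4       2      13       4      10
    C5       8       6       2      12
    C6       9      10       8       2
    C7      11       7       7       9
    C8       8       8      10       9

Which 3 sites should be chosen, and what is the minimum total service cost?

Choose A, C and D; total service cost 27.

With exactly 3 open, each post office uses its cheapest among the chosen.
{A, C, D}: C1→D 2, C2→C 2, C3→A 2, C4→A 2, C5→C 2, C6→D 2, C7→C 7, C8→A 8. Service cost 27.
{A, B, D}: service cost 31
{B, C, D}: service cost 33
Among all 4 size-3 choices, {A, C, D} is lowest.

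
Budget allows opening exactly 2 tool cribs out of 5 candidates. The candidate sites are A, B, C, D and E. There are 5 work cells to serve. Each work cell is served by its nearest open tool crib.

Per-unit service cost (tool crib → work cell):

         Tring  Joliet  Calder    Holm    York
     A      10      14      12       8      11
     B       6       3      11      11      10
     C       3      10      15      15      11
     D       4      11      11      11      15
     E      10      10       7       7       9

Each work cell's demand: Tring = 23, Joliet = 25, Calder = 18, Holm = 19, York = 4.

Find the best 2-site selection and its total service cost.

Choose B and E; total service cost 508.

With exactly 2 open, each work cell uses its cheapest among the chosen.
{B, E}: Tring→B 6·23=138, Joliet→B 3·25=75, Calder→E 7·18=126, Holm→E 7·19=133, York→E 9·4=36. Service cost 508.
{B, C}: service cost 591
{A, B}: service cost 603
Among all 10 size-2 choices, {B, E} is lowest.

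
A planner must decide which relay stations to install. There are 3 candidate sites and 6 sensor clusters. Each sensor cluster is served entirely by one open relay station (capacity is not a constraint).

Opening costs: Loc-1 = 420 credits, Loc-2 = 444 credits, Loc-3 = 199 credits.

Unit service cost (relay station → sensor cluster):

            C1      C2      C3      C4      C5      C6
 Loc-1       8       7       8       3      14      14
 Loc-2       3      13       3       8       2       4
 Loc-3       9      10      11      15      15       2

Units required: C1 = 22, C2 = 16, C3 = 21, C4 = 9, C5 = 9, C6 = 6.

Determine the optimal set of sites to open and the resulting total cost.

Open Loc-2 only; minimum total cost 895.

For any fixed open set, each sensor cluster goes to its cheapest open site; total = fixed + service.
{Loc-2}: C1→Loc-2 3·22=66, C2→Loc-2 13·16=208, C3→Loc-2 3·21=63, C4→Loc-2 8·9=72, C5→Loc-2 2·9=18, C6→Loc-2 4·6=24. Service 451; fixed 444; total 895.
{Loc-2, Loc-3}: service 391 + fixed 643 = 1034
{Loc-3}: C1→Loc-3 9·22=198, C2→Loc-3 10·16=160, C3→Loc-3 11·21=231, C4→Loc-3 15·9=135, C5→Loc-3 15·9=135, C6→Loc-3 2·6=12. Service 871; fixed 199; total 1070.
{Loc-1, Loc-2, Loc-3}: service 298 + fixed 1063 = 1361
No other subset beats 895.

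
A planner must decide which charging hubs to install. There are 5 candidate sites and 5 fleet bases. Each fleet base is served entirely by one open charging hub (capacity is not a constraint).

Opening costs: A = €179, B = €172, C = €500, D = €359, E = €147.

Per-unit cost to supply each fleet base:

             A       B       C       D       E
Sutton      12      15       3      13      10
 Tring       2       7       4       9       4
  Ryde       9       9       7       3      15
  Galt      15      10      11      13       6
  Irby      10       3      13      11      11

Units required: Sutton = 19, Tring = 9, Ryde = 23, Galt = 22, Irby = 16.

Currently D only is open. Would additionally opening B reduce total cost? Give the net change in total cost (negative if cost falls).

Current service cost with {D}: 859.
Adding B: each fleet base re-picks its cheapest; new service cost 647, saving 212.
Extra fixed cost: 172. Net change = 172 − 212 = -40.
(Totals: 1218 → 1178.)

Yes — net change −40 (cost falls by 40).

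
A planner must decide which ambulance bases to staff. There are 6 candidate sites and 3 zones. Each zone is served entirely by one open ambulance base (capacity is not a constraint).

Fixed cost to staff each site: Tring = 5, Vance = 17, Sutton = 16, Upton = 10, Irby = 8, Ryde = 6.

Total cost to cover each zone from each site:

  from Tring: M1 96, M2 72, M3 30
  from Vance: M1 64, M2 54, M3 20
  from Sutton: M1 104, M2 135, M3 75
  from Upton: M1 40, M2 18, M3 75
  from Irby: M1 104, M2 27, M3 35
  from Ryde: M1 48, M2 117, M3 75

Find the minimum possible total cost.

Minimum total cost: 103

For any fixed open set, each zone goes to its cheapest open site; total = fixed + service.
{Tring, Upton}: M1→Upton 40, M2→Upton 18, M3→Tring 30. Service 88; fixed 15; total 103.
{Vance, Upton}: service 78 + fixed 27 = 105
{Tring, Upton, Ryde}: service 88 + fixed 21 = 109
{Tring, Vance, Sutton, Upton, Irby, Ryde}: M1→Upton 40, M2→Upton 18, M3→Vance 20. Service 78; fixed 62; total 140.
No other subset beats 103.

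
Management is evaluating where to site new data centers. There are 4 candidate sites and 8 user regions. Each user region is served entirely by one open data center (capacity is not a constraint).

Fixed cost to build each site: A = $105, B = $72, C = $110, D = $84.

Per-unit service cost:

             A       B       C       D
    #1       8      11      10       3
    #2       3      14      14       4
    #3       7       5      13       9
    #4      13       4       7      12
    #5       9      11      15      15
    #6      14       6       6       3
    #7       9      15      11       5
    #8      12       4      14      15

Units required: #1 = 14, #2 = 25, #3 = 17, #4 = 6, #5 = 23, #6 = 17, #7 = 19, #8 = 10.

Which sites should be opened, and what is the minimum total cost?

Open B and D; minimum total cost 846.

For any fixed open set, each user region goes to its cheapest open site; total = fixed + service.
{B, D}: #1→D 3·14=42, #2→D 4·25=100, #3→B 5·17=85, #4→B 4·6=24, #5→B 11·23=253, #6→D 3·17=51, #7→D 5·19=95, #8→B 4·10=40. Service 690; fixed 156; total 846.
{A, B, D}: service 619 + fixed 261 = 880
{B, C, D}: #1→D 3·14=42, #2→D 4·25=100, #3→B 5·17=85, #4→B 4·6=24, #5→B 11·23=253, #6→D 3·17=51, #7→D 5·19=95, #8→B 4·10=40. Service 690; fixed 266; total 956.
{A, B, C, D}: #1→D 3·14=42, #2→A 3·25=75, #3→B 5·17=85, #4→B 4·6=24, #5→A 9·23=207, #6→D 3·17=51, #7→D 5·19=95, #8→B 4·10=40. Service 619; fixed 371; total 990.
(All 15 nonempty subsets were checked; B and D is lowest.)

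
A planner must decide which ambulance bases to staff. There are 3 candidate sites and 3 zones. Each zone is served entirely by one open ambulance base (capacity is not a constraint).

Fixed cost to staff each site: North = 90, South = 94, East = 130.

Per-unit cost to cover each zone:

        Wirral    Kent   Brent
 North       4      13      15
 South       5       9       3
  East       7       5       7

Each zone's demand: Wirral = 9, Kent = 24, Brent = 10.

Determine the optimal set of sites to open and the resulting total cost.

Open East only; minimum total cost 383.

For any fixed open set, each zone goes to its cheapest open site; total = fixed + service.
{East}: Wirral→East 7·9=63, Kent→East 5·24=120, Brent→East 7·10=70. Service 253; fixed 130; total 383.
{South}: service 291 + fixed 94 = 385
{South, East}: service 195 + fixed 224 = 419
{North, South, East}: Wirral→North 4·9=36, Kent→East 5·24=120, Brent→South 3·10=30. Service 186; fixed 314; total 500.
No other subset beats 383.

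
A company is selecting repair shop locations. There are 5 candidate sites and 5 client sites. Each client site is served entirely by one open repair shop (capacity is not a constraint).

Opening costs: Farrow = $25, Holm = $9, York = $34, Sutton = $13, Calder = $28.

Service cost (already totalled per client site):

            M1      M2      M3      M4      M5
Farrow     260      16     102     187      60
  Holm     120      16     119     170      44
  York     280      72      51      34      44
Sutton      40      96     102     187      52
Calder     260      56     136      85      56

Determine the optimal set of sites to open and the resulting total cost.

For any fixed open set, each client site goes to its cheapest open site; total = fixed + service.
{Holm, York, Sutton}: M1→Sutton 40, M2→Holm 16, M3→York 51, M4→York 34, M5→Holm 44. Service 185; fixed 56; total 241.
{Farrow, York, Sutton}: service 185 + fixed 72 = 257
{Farrow, Holm, York, Sutton}: M1→Sutton 40, M2→Farrow 16, M3→York 51, M4→York 34, M5→Holm 44. Service 185; fixed 81; total 266.
{Farrow, Holm, York, Sutton, Calder}: service 185 + fixed 109 = 294
No other subset beats 241.

Open Holm, York and Sutton; minimum total cost 241.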